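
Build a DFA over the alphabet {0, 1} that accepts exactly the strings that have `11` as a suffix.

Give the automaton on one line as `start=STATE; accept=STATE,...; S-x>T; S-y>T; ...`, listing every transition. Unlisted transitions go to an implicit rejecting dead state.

start=S0; accept=S2; S0-0>S0; S0-1>S1; S1-0>S0; S1-1>S2; S2-0>S0; S2-1>S2

Let each state record the length of the longest suffix of the input read so far that is also a prefix of `11`. S1 means the last symbol is `1`; S2 means the last 2 symbols are `11`. Accept only at S2, where the string currently ends in `11`.
        0   1  
>  S0   S0  S1 
   S1   S0  S2 
 * S2   S0  S2 
(> = start, * = accepting)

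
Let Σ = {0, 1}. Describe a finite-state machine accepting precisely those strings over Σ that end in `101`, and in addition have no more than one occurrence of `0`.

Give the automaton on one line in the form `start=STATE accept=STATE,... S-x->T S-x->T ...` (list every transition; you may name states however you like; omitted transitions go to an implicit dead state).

Run two small machines in parallel and take their product. The first has 4 states tracking how much of the suffix `101` has currently been matched; the second has 3 states tracking the count of `0`s, saturating at 2. A product state is a pair (one from each), accepting exactly when both do. Equivalent product states are then merged.
With 5 states:
        0   1  
>  q0   q1  q2 
   q1   q1  q1 
   q2   q3  q2 
   q3   q1  q4 
 * q4   q1  q1 
(> = start, * = accepting)

start=q0 accept=q4 q0-0->q1 q0-1->q2 q1-0->q1 q1-1->q1 q2-0->q3 q2-1->q2 q3-0->q1 q3-1->q4 q4-0->q1 q4-1->q1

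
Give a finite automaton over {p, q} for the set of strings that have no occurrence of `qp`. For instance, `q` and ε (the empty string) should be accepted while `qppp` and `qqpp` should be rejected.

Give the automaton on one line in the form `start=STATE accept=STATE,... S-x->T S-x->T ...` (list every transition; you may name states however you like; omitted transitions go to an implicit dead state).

start=S0 accept=S0,S1 S0-p->S0 S0-q->S1 S1-p->S2 S1-q->S1 S2-p->S2 S2-q->S2

This is the complement of 'contains `qp`'. Use the same substring-matching states — S0 through S2 holding how much of `qp` has just been matched — but flip the accepting set: everything except the trap S2 accepts.
        p   q  
>* S0   S0  S1 
 * S1   S2  S1 
   S2   S2  S2 
(> = start, * = accepting)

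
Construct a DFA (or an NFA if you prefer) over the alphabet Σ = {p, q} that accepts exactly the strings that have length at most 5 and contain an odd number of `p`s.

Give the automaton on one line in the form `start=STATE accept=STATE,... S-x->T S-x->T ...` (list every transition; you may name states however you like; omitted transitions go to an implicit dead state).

Build one automaton per condition and run them in lockstep. One (7 states) tracks the input length, saturating at 6; the other (2 states) tracks the count of `p`s modulo 2. Each combined state is a pair, one component from each; accept when both components accept.
A 13-state machine:
       p  q 
>  A   B  C 
 * B   D  E 
   C   E  D 
   D   F  G 
 * E   G  F 
 * F   H  I 
   G   I  H 
   H   J  K 
 * I   K  J 
 * J   L  M 
   K   M  L 
   L   M  L 
   M   L  M 
(> = start, * = accepting)

start=A accept=B,E,F,I,J A-p->B A-q->C B-p->D B-q->E C-p->E C-q->D D-p->F D-q->G E-p->G E-q->F F-p->H F-q->I G-p->I G-q->H H-p->J H-q->K I-p->K I-q->J J-p->L J-q->M K-p->M K-q->L L-p->M L-q->L M-p->L M-q->M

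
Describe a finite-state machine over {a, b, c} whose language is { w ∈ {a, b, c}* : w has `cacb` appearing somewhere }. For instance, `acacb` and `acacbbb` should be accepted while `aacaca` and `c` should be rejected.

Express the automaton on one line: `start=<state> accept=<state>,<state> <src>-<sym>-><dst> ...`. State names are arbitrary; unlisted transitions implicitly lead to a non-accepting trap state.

start=q0 accept=q4 q0-a->q0 q0-b->q0 q0-c->q1 q1-a->q2 q1-b->q0 q1-c->q1 q2-a->q0 q2-b->q0 q2-c->q3 q3-a->q2 q3-b->q4 q3-c->q1 q4-a->q4 q4-b->q4 q4-c->q4

States q0..q3 record the length of the longest prefix of `cacb` that matches the current input suffix. Reaching q4 means `cacb` has been seen, and we stay there forever. Accept from q4.
A 5-state machine:
        a   b   c  
>  q0   q0  q0  q1 
   q1   q2  q0  q1 
   q2   q0  q0  q3 
   q3   q2  q4  q1 
 * q4   q4  q4  q4 
(> = start, * = accepting)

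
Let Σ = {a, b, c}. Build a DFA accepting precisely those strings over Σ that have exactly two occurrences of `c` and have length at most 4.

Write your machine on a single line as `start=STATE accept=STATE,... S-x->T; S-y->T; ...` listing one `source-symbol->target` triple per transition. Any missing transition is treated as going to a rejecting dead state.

start=q0; accept=q5,q8,q9; q0-a->q1; q0-b->q1; q0-c->q2; q1-a->q3; q1-b->q3; q1-c->q4; q2-a->q4; q2-b->q4; q2-c->q5; q3-a->q6; q3-b->q6; q3-c->q7; q4-a->q7; q4-b->q7; q4-c->q8; q5-a->q8; q5-b->q8; q5-c->q6; q6-a->q6; q6-b->q6; q6-c->q6; q7-a->q6; q7-b->q6; q7-c->q9; q8-a->q9; q8-b->q9; q8-c->q6; q9-a->q6; q9-b->q6; q9-c->q6

Build one automaton per condition and run them in lockstep. The first has 4 states tracking the count of `c`s, saturating at 3; the second has 6 states tracking the input length, saturating at 5. A product state is a pair (one from each), accepting exactly when both do. Equivalent product states are then merged.
A 10-state machine:
        a   b   c  
>  q0   q1  q1  q2 
   q1   q3  q3  q4 
   q2   q4  q4  q5 
   q3   q6  q6  q7 
   q4   q7  q7  q8 
 * q5   q8  q8  q6 
   q6   q6  q6  q6 
   q7   q6  q6  q9 
 * q8   q9  q9  q6 
 * q9   q6  q6  q6 
(> = start, * = accepting)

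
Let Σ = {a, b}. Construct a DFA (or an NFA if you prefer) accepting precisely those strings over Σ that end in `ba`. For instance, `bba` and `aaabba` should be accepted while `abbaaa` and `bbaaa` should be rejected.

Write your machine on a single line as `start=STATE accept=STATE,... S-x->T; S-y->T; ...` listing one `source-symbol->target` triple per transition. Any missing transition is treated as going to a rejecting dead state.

Let each state record the length of the longest suffix of the input read so far that is also a prefix of `ba`. S1 means the last symbol is `b`; S2 means the last 2 symbols are `ba`. Accept only at S2, where the string currently ends in `ba`.
        a   b  
>  S0   S0  S1 
   S1   S2  S1 
 * S2   S0  S1 
(> = start, * = accepting)

start=S0; accept=S2; S0-a->S0; S0-b->S1; S1-a->S2; S1-b->S1; S2-a->S0; S2-b->S1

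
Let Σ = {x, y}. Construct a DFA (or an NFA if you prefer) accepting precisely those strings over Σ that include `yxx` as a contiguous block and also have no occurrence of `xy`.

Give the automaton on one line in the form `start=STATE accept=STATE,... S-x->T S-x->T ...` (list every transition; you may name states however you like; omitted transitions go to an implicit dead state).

start=q0 accept=q4 q0-x->q1 q0-y->q2 q1-x->q1 q1-y->q1 q2-x->q3 q2-y->q2 q3-x->q4 q3-y->q1 q4-x->q4 q4-y->q1

Run two small machines in parallel and take their product. The first has 4 states tracking whether and how much of `yxx` has been seen; the second has 3 states tracking partial matches of the forbidden pattern `xy`. A product state is a pair (one from each), accepting exactly when both do. Equivalent product states are then merged.
A 5-state machine:
        x   y  
>  q0   q1  q2 
   q1   q1  q1 
   q2   q3  q2 
   q3   q4  q1 
 * q4   q4  q1 
(> = start, * = accepting)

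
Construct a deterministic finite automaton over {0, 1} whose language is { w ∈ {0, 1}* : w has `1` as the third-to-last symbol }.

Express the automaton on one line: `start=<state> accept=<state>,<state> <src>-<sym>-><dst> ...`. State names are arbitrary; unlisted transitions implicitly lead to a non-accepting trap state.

A DFA must remember the last 3 symbols (since which symbol is third-to-last isn't known until the input ends). Use one state per possible window of the last ≤3 symbols; accept from those whose window starts with `1`.
A 15-state machine:
       0  1 
>  A   B  C 
   B   D  E 
   C   F  G 
   D   H  I 
   E   J  K 
   F   L  M 
   G   N  O 
   H   H  I 
   I   J  K 
   J   L  M 
   K   N  O 
 * L   H  I 
 * M   J  K 
 * N   L  M 
 * O   N  O 
(> = start, * = accepting)

start=A accept=L,M,N,O A-0->B A-1->C B-0->D B-1->E C-0->F C-1->G D-0->H D-1->I E-0->J E-1->K F-0->L F-1->M G-0->N G-1->O H-0->H H-1->I I-0->J I-1->K J-0->L J-1->M K-0->N K-1->O L-0->H L-1->I M-0->J M-1->K N-0->L N-1->M O-0->N O-1->O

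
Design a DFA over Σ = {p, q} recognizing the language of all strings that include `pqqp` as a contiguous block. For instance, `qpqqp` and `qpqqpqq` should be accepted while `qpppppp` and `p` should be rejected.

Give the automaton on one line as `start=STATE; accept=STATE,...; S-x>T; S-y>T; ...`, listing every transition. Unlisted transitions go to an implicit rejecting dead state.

start=S0; accept=S4; S0-p>S1; S0-q>S0; S1-p>S1; S1-q>S2; S2-p>S1; S2-q>S3; S3-p>S4; S3-q>S0; S4-p>S4; S4-q>S4

States S0..S3 record the length of the longest prefix of `pqqp` that matches the current input suffix. Reaching S4 means `pqqp` has been seen, and we stay there forever. Accept from S4.
        p   q  
>  S0   S1  S0 
   S1   S1  S2 
   S2   S1  S3 
   S3   S4  S0 
 * S4   S4  S4 
(> = start, * = accepting)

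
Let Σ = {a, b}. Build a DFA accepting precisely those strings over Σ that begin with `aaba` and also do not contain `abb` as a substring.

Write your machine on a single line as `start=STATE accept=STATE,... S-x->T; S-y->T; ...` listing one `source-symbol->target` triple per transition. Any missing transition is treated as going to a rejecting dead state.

start=q0; accept=q5,q6; q0-a->q1; q0-b->q2; q1-a->q3; q1-b->q2; q2-a->q2; q2-b->q2; q3-a->q2; q3-b->q4; q4-a->q5; q4-b->q2; q5-a->q5; q5-b->q6; q6-a->q5; q6-b->q2

Handle the two conditions separately and then intersect. The first has 6 states tracking whether the input so far still matches the prefix `aaba`; the second has 4 states tracking partial matches of the forbidden pattern `abb`. A product state is a pair (one from each), accepting exactly when both do. Equivalent product states are then merged.
7 states suffice.
        a   b  
>  q0   q1  q2 
   q1   q3  q2 
   q2   q2  q2 
   q3   q2  q4 
   q4   q5  q2 
 * q5   q5  q6 
 * q6   q5  q2 
(> = start, * = accepting)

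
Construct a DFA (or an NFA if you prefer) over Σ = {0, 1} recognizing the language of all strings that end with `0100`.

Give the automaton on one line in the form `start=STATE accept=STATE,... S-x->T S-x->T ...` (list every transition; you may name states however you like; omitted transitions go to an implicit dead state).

Remember how much of `0100` the current input suffix matches. State A means no match yet; B means the last symbol is `0`; C means the last 2 symbols are `01`; D means the last 3 symbols are `010`; E means the last 4 symbols are `0100`. Only E accepts. On a mismatch, fall back to the longest proper suffix that is still a prefix of `0100`.
A 5-state machine:
       0  1 
>  A   B  A 
   B   B  C 
   C   D  A 
   D   E  C 
 * E   B  C 
(> = start, * = accepting)

start=A accept=E A-0->B A-1->A B-0->B B-1->C C-0->D C-1->A D-0->E D-1->C E-0->B E-1->C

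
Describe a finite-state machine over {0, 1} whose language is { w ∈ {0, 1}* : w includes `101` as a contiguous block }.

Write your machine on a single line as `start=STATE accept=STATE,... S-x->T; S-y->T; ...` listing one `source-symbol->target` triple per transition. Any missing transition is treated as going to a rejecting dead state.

start=s0; accept=s3; s0-0->s0; s0-1->s1; s1-0->s2; s1-1->s1; s2-0->s0; s2-1->s3; s3-0->s3; s3-1->s3

Track how much of `101` has been matched so far: state s0 is no progress, s3 is the absorbing accept state reached once `101` has occurred. Intermediate states record partial matches; on a mismatch, fall back to the longest reusable overlap.
With 4 states:
        0   1  
>  s0   s0  s1 
   s1   s2  s1 
   s2   s0  s3 
 * s3   s3  s3 
(> = start, * = accepting)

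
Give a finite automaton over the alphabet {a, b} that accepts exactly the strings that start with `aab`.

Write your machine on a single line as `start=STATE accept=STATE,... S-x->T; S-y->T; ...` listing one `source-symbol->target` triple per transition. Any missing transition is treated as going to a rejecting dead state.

Check the first 3 symbols one by one: s0 through s2 record how many have matched `aab` so far; any wrong symbol goes to the dead state s4. After all 3 match we enter the accepting sink s3.
A 5-state machine:
        a   b  
>  s0   s1  s4 
   s1   s2  s4 
   s2   s4  s3 
 * s3   s3  s3 
   s4   s4  s4 
(> = start, * = accepting)

start=s0; accept=s3; s0-a->s1; s0-b->s4; s1-a->s2; s1-b->s4; s2-a->s4; s2-b->s3; s3-a->s3; s3-b->s3; s4-a->s4; s4-b->s4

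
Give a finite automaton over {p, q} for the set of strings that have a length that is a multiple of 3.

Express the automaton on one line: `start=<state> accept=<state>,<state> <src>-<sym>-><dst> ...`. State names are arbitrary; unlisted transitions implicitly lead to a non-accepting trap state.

Only the length mod 3 matters, so use a 3-cycle: from any state, every input symbol moves to the next state, wrapping S2 back to S0. Mark S0 accepting.
A 3-state machine:
        p   q  
>* S0   S1  S1 
   S1   S2  S2 
   S2   S0  S0 
(> = start, * = accepting)

start=S0 accept=S0 S0-p->S1 S0-q->S1 S1-p->S2 S1-q->S2 S2-p->S0 S2-q->S0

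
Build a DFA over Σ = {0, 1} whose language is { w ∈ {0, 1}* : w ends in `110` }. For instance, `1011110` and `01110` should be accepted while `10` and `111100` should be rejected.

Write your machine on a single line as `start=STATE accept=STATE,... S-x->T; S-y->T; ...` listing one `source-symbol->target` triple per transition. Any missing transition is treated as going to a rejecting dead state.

start=q0; accept=q3; q0-0->q0; q0-1->q1; q1-0->q0; q1-1->q2; q2-0->q3; q2-1->q2; q3-0->q0; q3-1->q1

Let each state record the length of the longest suffix of the input read so far that is also a prefix of `110`. q1 means the last symbol is `1`; q2 means the last 2 symbols are `11`; q3 means the last 3 symbols are `110`. Accept only at q3, where the string currently ends in `110`.
4 states suffice.
        0   1  
>  q0   q0  q1 
   q1   q0  q2 
   q2   q3  q2 
 * q3   q0  q1 
(> = start, * = accepting)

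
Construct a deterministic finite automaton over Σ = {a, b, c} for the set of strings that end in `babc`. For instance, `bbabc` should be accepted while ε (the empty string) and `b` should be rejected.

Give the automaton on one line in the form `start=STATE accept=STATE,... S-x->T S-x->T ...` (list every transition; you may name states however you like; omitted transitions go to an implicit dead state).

Let each state record the length of the longest suffix of the input read so far that is also a prefix of `babc`. s1 means the last symbol is `b`; s2 means the last 2 symbols are `ba`; s3 means the last 3 symbols are `bab`; s4 means the last 4 symbols are `babc`. Accept only at s4, where the string currently ends in `babc`.
        a   b   c  
>  s0   s0  s1  s0 
   s1   s2  s1  s0 
   s2   s0  s3  s0 
   s3   s2  s1  s4 
 * s4   s0  s1  s0 
(> = start, * = accepting)

start=s0 accept=s4 s0-a->s0 s0-b->s1 s0-c->s0 s1-a->s2 s1-b->s1 s1-c->s0 s2-a->s0 s2-b->s3 s2-c->s0 s3-a->s2 s3-b->s1 s3-c->s4 s4-a->s0 s4-b->s1 s4-c->s0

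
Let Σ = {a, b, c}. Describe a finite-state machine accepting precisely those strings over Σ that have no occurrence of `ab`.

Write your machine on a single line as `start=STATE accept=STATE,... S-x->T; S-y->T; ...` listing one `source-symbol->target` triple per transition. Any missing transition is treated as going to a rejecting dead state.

start=q0; accept=q0,q1; q0-a->q1; q0-b->q0; q0-c->q0; q1-a->q1; q1-b->q2; q1-c->q0; q2-a->q2; q2-b->q2; q2-c->q2

Track partial matches of the forbidden pattern `ab`. State q2 is a dead state reached once `ab` has occurred; every other state accepts. q0 means no part of `ab` is currently matched.
3 states suffice.
        a   b   c  
>* q0   q1  q0  q0 
 * q1   q1  q2  q0 
   q2   q2  q2  q2 
(> = start, * = accepting)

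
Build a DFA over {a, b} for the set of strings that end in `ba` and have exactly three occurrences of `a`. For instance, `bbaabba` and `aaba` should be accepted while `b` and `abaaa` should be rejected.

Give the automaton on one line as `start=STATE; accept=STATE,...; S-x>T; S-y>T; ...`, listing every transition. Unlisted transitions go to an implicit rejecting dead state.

Build one automaton per condition and run them in lockstep. The first has 3 states tracking how much of the suffix `ba` has currently been matched; the second has 5 states tracking the count of `a`s, saturating at 4. A product state is a pair (one from each), accepting exactly when both do.
A 14-state machine:
          a    b  
>  q0     q1   q2 
   q1     q3   q4 
   q2     q5   q2 
   q3     q6   q7 
   q4     q8   q4 
   q5     q3   q4 
   q6     q9  q10 
   q7    q11   q7 
   q8     q6   q7 
   q9     q9  q12 
   q10   q13  q10 
 * q11    q9  q10 
   q12   q13  q12 
   q13    q9  q12 
(> = start, * = accepting)

start=q0; accept=q11; q0-a>q1; q0-b>q2; q1-a>q3; q1-b>q4; q2-a>q5; q2-b>q2; q3-a>q6; q3-b>q7; q4-a>q8; q4-b>q4; q5-a>q3; q5-b>q4; q6-a>q9; q6-b>q10; q7-a>q11; q7-b>q7; q8-a>q6; q8-b>q7; q9-a>q9; q9-b>q12; q10-a>q13; q10-b>q10; q11-a>q9; q11-b>q10; q12-a>q13; q12-b>q12; q13-a>q9; q13-b>q12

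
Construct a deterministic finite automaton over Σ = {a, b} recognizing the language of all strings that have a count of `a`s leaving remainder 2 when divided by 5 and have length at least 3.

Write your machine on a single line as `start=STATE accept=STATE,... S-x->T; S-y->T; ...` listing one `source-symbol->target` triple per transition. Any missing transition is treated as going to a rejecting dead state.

start=q0; accept=q6; q0-a->q1; q0-b->q2; q1-a->q3; q1-b->q4; q2-a->q4; q2-b->q2; q3-a->q5; q3-b->q6; q4-a->q6; q4-b->q4; q5-a->q7; q5-b->q5; q6-a->q5; q6-b->q6; q7-a->q2; q7-b->q7

Run two small machines in parallel and take their product. The first has 5 states tracking the count of `a`s modulo 5; the second has 5 states tracking the input length, saturating at 4. A product state is a pair (one from each), accepting exactly when both do. After merging equivalent states the machine shrinks.
An 8-state machine:
        a   b  
>  q0   q1  q2 
   q1   q3  q4 
   q2   q4  q2 
   q3   q5  q6 
   q4   q6  q4 
   q5   q7  q5 
 * q6   q5  q6 
   q7   q2  q7 
(> = start, * = accepting)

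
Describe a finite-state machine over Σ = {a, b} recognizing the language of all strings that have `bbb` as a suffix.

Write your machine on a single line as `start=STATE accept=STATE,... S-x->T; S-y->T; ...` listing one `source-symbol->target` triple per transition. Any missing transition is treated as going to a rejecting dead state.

start=q0; accept=q3; q0-a->q0; q0-b->q1; q1-a->q0; q1-b->q2; q2-a->q0; q2-b->q3; q3-a->q0; q3-b->q3

Let each state record the length of the longest suffix of the input read so far that is also a prefix of `bbb`. q1 means the last symbol is `b`; q2 means the last 2 symbols are `bb`; q3 means the last 3 symbols are `bbb`. Accept only at q3, where the string currently ends in `bbb`.
4 states suffice.
        a   b  
>  q0   q0  q1 
   q1   q0  q2 
   q2   q0  q3 
 * q3   q0  q3 
(> = start, * = accepting)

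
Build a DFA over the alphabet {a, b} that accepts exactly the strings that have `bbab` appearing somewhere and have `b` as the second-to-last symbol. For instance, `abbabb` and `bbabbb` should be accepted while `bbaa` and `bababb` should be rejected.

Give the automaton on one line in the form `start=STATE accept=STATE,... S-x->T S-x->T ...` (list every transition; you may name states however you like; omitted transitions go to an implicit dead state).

start=s0 accept=s5,s6 s0-a->s0 s0-b->s1 s1-a->s0 s1-b->s2 s2-a->s3 s2-b->s2 s3-a->s0 s3-b->s4 s4-a->s5 s4-b->s6 s5-a->s7 s5-b->s4 s6-a->s5 s6-b->s6 s7-a->s7 s7-b->s4

Build one automaton per condition and run them in lockstep. One (5 states) tracks whether and how much of `bbab` has been seen; the other (7 states) tracks the last 2 symbols read. Each combined state is a pair, one component from each; accept when both components accept. Minimizing collapses redundant product states.
An 8-state machine:
        a   b  
>  s0   s0  s1 
   s1   s0  s2 
   s2   s3  s2 
   s3   s0  s4 
   s4   s5  s6 
 * s5   s7  s4 
 * s6   s5  s6 
   s7   s7  s4 
(> = start, * = accepting)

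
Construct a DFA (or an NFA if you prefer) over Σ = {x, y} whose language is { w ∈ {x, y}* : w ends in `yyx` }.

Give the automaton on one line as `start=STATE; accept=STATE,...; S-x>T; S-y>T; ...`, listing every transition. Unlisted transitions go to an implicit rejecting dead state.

start=S0; accept=S3; S0-x>S0; S0-y>S1; S1-x>S0; S1-y>S2; S2-x>S3; S2-y>S2; S3-x>S0; S3-y>S1

Let each state record the length of the longest suffix of the input read so far that is also a prefix of `yyx`. S1 means the last symbol is `y`; S2 means the last 2 symbols are `yy`; S3 means the last 3 symbols are `yyx`. Accept only at S3, where the string currently ends in `yyx`.
        x   y  
>  S0   S0  S1 
   S1   S0  S2 
   S2   S3  S2 
 * S3   S0  S1 
(> = start, * = accepting)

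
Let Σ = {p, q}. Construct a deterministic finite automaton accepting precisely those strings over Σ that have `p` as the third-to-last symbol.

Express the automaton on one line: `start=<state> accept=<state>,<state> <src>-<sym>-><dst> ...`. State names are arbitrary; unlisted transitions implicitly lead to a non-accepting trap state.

A DFA must remember the last 3 symbols (since which symbol is third-to-last isn't known until the input ends). Use one state per possible window of the last ≤3 symbols; accept from those whose window starts with `p`.
15 states suffice.
          p    q  
>  S0     S1   S2 
   S1     S3   S4 
   S2     S5   S6 
   S3     S7   S8 
   S4     S9  S10 
   S5    S11  S12 
   S6    S13  S14 
 * S7     S7   S8 
 * S8     S9  S10 
 * S9    S11  S12 
 * S10   S13  S14 
   S11    S7   S8 
   S12    S9  S10 
   S13   S11  S12 
   S14   S13  S14 
(> = start, * = accepting)

start=S0 accept=S7,S8,S9,S10 S0-p->S1 S0-q->S2 S1-p->S3 S1-q->S4 S2-p->S5 S2-q->S6 S3-p->S7 S3-q->S8 S4-p->S9 S4-q->S10 S5-p->S11 S5-q->S12 S6-p->S13 S6-q->S14 S7-p->S7 S7-q->S8 S8-p->S9 S8-q->S10 S9-p->S11 S9-q->S12 S10-p->S13 S10-q->S14 S11-p->S7 S11-q->S8 S12-p->S9 S12-q->S10 S13-p->S11 S13-q->S12 S14-p->S13 S14-q->S14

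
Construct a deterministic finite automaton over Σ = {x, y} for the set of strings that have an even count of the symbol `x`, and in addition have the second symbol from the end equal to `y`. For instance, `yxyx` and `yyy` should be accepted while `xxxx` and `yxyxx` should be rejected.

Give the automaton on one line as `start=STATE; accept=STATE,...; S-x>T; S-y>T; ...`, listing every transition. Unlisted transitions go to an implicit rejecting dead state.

Handle the two conditions separately and then intersect. The first has 2 states tracking the count of `x`s modulo 2; the second has 7 states tracking the last 2 symbols read. A product state is a pair (one from each), accepting exactly when both do.
An 11-state machine:
       x  y 
>  A   B  C 
   B   D  E 
   C   F  G 
   D   H  I 
   E   J  K 
   F   D  E 
 * G   F  G 
   H   D  E 
   I   F  G 
 * J   H  I 
   K   J  K 
(> = start, * = accepting)

start=A; accept=G,J; A-x>B; A-y>C; B-x>D; B-y>E; C-x>F; C-y>G; D-x>H; D-y>I; E-x>J; E-y>K; F-x>D; F-y>E; G-x>F; G-y>G; H-x>D; H-y>E; I-x>F; I-y>G; J-x>H; J-y>I; K-x>J; K-y>K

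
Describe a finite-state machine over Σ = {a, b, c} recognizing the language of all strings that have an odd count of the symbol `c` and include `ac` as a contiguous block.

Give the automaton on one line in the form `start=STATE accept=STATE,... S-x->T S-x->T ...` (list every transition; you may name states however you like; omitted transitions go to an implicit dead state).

start=q0 accept=q3 q0-a->q1 q0-b->q0 q0-c->q2 q1-a->q1 q1-b->q0 q1-c->q3 q2-a->q4 q2-b->q2 q2-c->q0 q3-a->q3 q3-b->q3 q3-c->q5 q4-a->q4 q4-b->q2 q4-c->q5 q5-a->q5 q5-b->q5 q5-c->q3

Run two small machines in parallel and take their product. One (2 states) tracks the count of `c`s modulo 2; the other (3 states) tracks whether and how much of `ac` has been seen. Each combined state is a pair, one component from each; accept when both components accept.
With 6 states:
        a   b   c  
>  q0   q1  q0  q2 
   q1   q1  q0  q3 
   q2   q4  q2  q0 
 * q3   q3  q3  q5 
   q4   q4  q2  q5 
   q5   q5  q5  q3 
(> = start, * = accepting)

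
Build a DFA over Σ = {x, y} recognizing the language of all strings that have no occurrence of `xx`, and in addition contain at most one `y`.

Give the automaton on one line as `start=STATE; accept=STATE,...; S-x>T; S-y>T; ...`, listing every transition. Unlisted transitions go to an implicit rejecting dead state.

Build one automaton per condition and run them in lockstep. The first has 3 states tracking partial matches of the forbidden pattern `xx`; the second has 3 states tracking the count of `y`s, saturating at 2. A product state is a pair (one from each), accepting exactly when both do.
9 states suffice.
        x   y  
>* s0   s1  s2 
 * s1   s3  s2 
 * s2   s4  s5 
   s3   s3  s6 
 * s4   s6  s5 
   s5   s7  s5 
   s6   s6  s8 
   s7   s8  s5 
   s8   s8  s8 
(> = start, * = accepting)

start=s0; accept=s0,s1,s2,s4; s0-x>s1; s0-y>s2; s1-x>s3; s1-y>s2; s2-x>s4; s2-y>s5; s3-x>s3; s3-y>s6; s4-x>s6; s4-y>s5; s5-x>s7; s5-y>s5; s6-x>s6; s6-y>s8; s7-x>s8; s7-y>s5; s8-x>s8; s8-y>s8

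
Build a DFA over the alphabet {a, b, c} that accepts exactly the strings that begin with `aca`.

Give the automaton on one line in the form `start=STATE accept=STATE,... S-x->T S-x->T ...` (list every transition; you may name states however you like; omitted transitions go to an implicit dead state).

start=q0 accept=q3 q0-a->q1 q0-b->q4 q0-c->q4 q1-a->q4 q1-b->q4 q1-c->q2 q2-a->q3 q2-b->q4 q2-c->q4 q3-a->q3 q3-b->q3 q3-c->q3 q4-a->q4 q4-b->q4 q4-c->q4

Check the first 3 symbols one by one: q0 through q2 record how many have matched `aca` so far; any wrong symbol goes to the dead state q4. After all 3 match we enter the accepting sink q3.
A 5-state machine:
        a   b   c  
>  q0   q1  q4  q4 
   q1   q4  q4  q2 
   q2   q3  q4  q4 
 * q3   q3  q3  q3 
   q4   q4  q4  q4 
(> = start, * = accepting)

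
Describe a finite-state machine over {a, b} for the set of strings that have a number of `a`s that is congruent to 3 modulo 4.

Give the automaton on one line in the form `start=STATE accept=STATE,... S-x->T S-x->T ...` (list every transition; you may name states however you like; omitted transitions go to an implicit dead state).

start=q0 accept=q3 q0-a->q1 q0-b->q0 q1-a->q2 q1-b->q1 q2-a->q3 q2-b->q2 q3-a->q0 q3-b->q3

Keep the running count of `a`s modulo 4: each `a` advances along the cycle q0 → q1 → q2 → q3 → q0 while other symbols loop. Accept at q3.
A 4-state machine:
        a   b  
>  q0   q1  q0 
   q1   q2  q1 
   q2   q3  q2 
 * q3   q0  q3 
(> = start, * = accepting)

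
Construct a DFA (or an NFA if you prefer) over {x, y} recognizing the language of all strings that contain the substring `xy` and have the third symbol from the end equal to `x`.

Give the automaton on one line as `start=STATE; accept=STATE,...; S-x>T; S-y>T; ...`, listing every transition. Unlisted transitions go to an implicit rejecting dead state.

Build one automaton per condition and run them in lockstep. One (3 states) tracks whether and how much of `xy` has been seen; the other (15 states) tracks the last 3 symbols read. Each combined state is a pair, one component from each; accept when both components accept. Equivalent product states are then merged.
With 11 states:
          x    y  
>  S0     S1   S0 
   S1     S2   S3 
   S2     S2   S4 
   S3     S5   S6 
 * S4     S5   S6 
 * S5     S7   S3 
 * S6     S8   S9 
   S7    S10   S4 
   S8     S7   S3 
   S9     S8   S9 
 * S10   S10   S4 
(> = start, * = accepting)

start=S0; accept=S4,S5,S6,S10; S0-x>S1; S0-y>S0; S1-x>S2; S1-y>S3; S2-x>S2; S2-y>S4; S3-x>S5; S3-y>S6; S4-x>S5; S4-y>S6; S5-x>S7; S5-y>S3; S6-x>S8; S6-y>S9; S7-x>S10; S7-y>S4; S8-x>S7; S8-y>S3; S9-x>S8; S9-y>S9; S10-x>S10; S10-y>S4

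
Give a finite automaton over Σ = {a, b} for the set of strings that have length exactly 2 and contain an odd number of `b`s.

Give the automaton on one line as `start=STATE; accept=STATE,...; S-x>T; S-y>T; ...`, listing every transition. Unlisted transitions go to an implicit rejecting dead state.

start=S0; accept=S4; S0-a>S1; S0-b>S2; S1-a>S3; S1-b>S4; S2-a>S4; S2-b>S3; S3-a>S3; S3-b>S3; S4-a>S3; S4-b>S3

Handle the two conditions separately and then intersect. The first has 4 states tracking the input length, saturating at 3; the second has 2 states tracking the count of `b`s modulo 2. A product state is a pair (one from each), accepting exactly when both do. Minimizing collapses redundant product states.
A 5-state machine:
        a   b  
>  S0   S1  S2 
   S1   S3  S4 
   S2   S4  S3 
   S3   S3  S3 
 * S4   S3  S3 
(> = start, * = accepting)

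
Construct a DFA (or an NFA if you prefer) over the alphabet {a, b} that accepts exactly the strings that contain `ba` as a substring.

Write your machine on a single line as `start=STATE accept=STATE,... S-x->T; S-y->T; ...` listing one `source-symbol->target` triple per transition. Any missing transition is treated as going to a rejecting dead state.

start=q0; accept=q2; q0-a->q0; q0-b->q1; q1-a->q2; q1-b->q1; q2-a->q2; q2-b->q2

States q0..q1 record the length of the longest prefix of `ba` that matches the current input suffix. Reaching q2 means `ba` has been seen, and we stay there forever. Accept from q2.
A 3-state machine:
        a   b  
>  q0   q0  q1 
   q1   q2  q1 
 * q2   q2  q2 
(> = start, * = accepting)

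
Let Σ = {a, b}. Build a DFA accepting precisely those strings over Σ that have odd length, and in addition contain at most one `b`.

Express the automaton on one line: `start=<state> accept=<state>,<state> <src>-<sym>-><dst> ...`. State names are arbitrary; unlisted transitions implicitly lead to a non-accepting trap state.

Build one automaton per condition and run them in lockstep. One (2 states) tracks the input length modulo 2; the other (3 states) tracks the count of `b`s, saturating at 2. Each combined state is a pair, one component from each; accept when both components accept.
6 states suffice.
        a   b  
>  S0   S1  S2 
 * S1   S0  S3 
 * S2   S3  S4 
   S3   S2  S5 
   S4   S5  S5 
   S5   S4  S4 
(> = start, * = accepting)

start=S0 accept=S1,S2 S0-a->S1 S0-b->S2 S1-a->S0 S1-b->S3 S2-a->S3 S2-b->S4 S3-a->S2 S3-b->S5 S4-a->S5 S4-b->S5 S5-a->S4 S5-b->S4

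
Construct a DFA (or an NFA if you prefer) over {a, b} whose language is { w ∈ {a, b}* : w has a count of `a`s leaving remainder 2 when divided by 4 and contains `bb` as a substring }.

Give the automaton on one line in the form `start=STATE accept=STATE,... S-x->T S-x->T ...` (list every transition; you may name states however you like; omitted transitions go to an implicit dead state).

start=q0 accept=q10 q0-a->q1 q0-b->q2 q1-a->q3 q1-b->q4 q2-a->q1 q2-b->q5 q3-a->q6 q3-b->q7 q4-a->q3 q4-b->q8 q5-a->q8 q5-b->q5 q6-a->q0 q6-b->q9 q7-a->q6 q7-b->q10 q8-a->q10 q8-b->q8 q9-a->q0 q9-b->q11 q10-a->q11 q10-b->q10 q11-a->q5 q11-b->q11

Build one automaton per condition and run them in lockstep. One (4 states) tracks the count of `a`s modulo 4; the other (3 states) tracks whether and how much of `bb` has been seen. Each combined state is a pair, one component from each; accept when both components accept.
A 12-state machine:
          a    b  
>  q0     q1   q2 
   q1     q3   q4 
   q2     q1   q5 
   q3     q6   q7 
   q4     q3   q8 
   q5     q8   q5 
   q6     q0   q9 
   q7     q6  q10 
   q8    q10   q8 
   q9     q0  q11 
 * q10   q11  q10 
   q11    q5  q11 
(> = start, * = accepting)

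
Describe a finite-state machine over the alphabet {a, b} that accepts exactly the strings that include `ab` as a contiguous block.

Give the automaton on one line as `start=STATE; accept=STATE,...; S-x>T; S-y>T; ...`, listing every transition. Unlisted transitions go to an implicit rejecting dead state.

start=S0; accept=S2; S0-a>S1; S0-b>S0; S1-a>S1; S1-b>S2; S2-a>S2; S2-b>S2

Track how much of `ab` has been matched so far: state S0 is no progress, S2 is the absorbing accept state reached once `ab` has occurred. Intermediate states record partial matches; on a mismatch, fall back to the longest reusable overlap.
A 3-state machine:
        a   b  
>  S0   S1  S0 
   S1   S1  S2 
 * S2   S2  S2 
(> = start, * = accepting)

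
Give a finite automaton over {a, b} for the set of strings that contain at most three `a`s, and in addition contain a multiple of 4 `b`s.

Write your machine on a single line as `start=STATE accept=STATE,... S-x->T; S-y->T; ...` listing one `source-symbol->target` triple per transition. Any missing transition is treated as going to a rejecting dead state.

start=s0; accept=s0,s1,s3,s6; s0-a->s1; s0-b->s2; s1-a->s3; s1-b->s4; s2-a->s4; s2-b->s5; s3-a->s6; s3-b->s7; s4-a->s7; s4-b->s8; s5-a->s8; s5-b->s9; s6-a->s10; s6-b->s11; s7-a->s11; s7-b->s12; s8-a->s12; s8-b->s13; s9-a->s13; s9-b->s0; s10-a->s10; s10-b->s10; s11-a->s10; s11-b->s14; s12-a->s14; s12-b->s15; s13-a->s15; s13-b->s1; s14-a->s10; s14-b->s16; s15-a->s16; s15-b->s3; s16-a->s10; s16-b->s6

Handle the two conditions separately and then intersect. The first has 5 states tracking the count of `a`s, saturating at 4; the second has 4 states tracking the count of `b`s modulo 4. A product state is a pair (one from each), accepting exactly when both do. Minimizing collapses redundant product states.
A 17-state machine:
          a    b  
>* s0     s1   s2 
 * s1     s3   s4 
   s2     s4   s5 
 * s3     s6   s7 
   s4     s7   s8 
   s5     s8   s9 
 * s6    s10  s11 
   s7    s11  s12 
   s8    s12  s13 
   s9    s13   s0 
   s10   s10  s10 
   s11   s10  s14 
   s12   s14  s15 
   s13   s15   s1 
   s14   s10  s16 
   s15   s16   s3 
   s16   s10   s6 
(> = start, * = accepting)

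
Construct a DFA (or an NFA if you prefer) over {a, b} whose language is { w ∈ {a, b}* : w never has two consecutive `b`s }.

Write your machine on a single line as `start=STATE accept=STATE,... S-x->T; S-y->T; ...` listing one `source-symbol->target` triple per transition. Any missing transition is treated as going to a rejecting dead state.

Track partial matches of the forbidden pattern `bb`. State q2 is a dead state reached once `bb` has occurred; every other state accepts. q0 means no part of `bb` is currently matched.
        a   b  
>* q0   q0  q1 
 * q1   q0  q2 
   q2   q2  q2 
(> = start, * = accepting)

start=q0; accept=q0,q1; q0-a->q0; q0-b->q1; q1-a->q0; q1-b->q2; q2-a->q2; q2-b->q2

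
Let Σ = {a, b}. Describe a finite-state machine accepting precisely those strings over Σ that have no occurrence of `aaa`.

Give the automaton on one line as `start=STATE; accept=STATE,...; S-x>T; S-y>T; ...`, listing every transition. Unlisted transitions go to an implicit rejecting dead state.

start=S0; accept=S0,S1,S2; S0-a>S1; S0-b>S0; S1-a>S2; S1-b>S0; S2-a>S3; S2-b>S0; S3-a>S3; S3-b>S3

Track partial matches of the forbidden pattern `aaa`. State S3 is a dead state reached once `aaa` has occurred; every other state accepts. S0 means no part of `aaa` is currently matched.
With 4 states:
        a   b  
>* S0   S1  S0 
 * S1   S2  S0 
 * S2   S3  S0 
   S3   S3  S3 
(> = start, * = accepting)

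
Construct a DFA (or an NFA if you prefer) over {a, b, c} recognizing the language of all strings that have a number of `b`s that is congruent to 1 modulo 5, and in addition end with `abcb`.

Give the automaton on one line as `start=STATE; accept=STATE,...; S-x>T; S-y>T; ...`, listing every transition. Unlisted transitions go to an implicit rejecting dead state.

start=s0; accept=s8; s0-a>s0; s0-b>s1; s0-c>s0; s1-a>s1; s1-b>s2; s1-c>s1; s2-a>s2; s2-b>s3; s2-c>s2; s3-a>s3; s3-b>s4; s3-c>s3; s4-a>s5; s4-b>s0; s4-c>s4; s5-a>s5; s5-b>s6; s5-c>s4; s6-a>s0; s6-b>s1; s6-c>s7; s7-a>s0; s7-b>s8; s7-c>s0; s8-a>s1; s8-b>s2; s8-c>s1

Run two small machines in parallel and take their product. The first has 5 states tracking the count of `b`s modulo 5; the second has 5 states tracking how much of the suffix `abcb` has currently been matched. A product state is a pair (one from each), accepting exactly when both do. Equivalent product states are then merged.
A 9-state machine:
        a   b   c  
>  s0   s0  s1  s0 
   s1   s1  s2  s1 
   s2   s2  s3  s2 
   s3   s3  s4  s3 
   s4   s5  s0  s4 
   s5   s5  s6  s4 
   s6   s0  s1  s7 
   s7   s0  s8  s0 
 * s8   s1  s2  s1 
(> = start, * = accepting)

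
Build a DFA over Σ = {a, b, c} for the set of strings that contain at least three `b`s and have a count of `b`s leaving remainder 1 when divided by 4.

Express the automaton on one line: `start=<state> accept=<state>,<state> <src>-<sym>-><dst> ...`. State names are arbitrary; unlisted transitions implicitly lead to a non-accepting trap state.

Run two small machines in parallel and take their product. One (5 states) tracks the count of `b`s, saturating at 4; the other (4 states) tracks the count of `b`s modulo 4. Each combined state is a pair, one component from each; accept when both components accept.
8 states suffice.
        a   b   c  
>  q0   q0  q1  q0 
   q1   q1  q2  q1 
   q2   q2  q3  q2 
   q3   q3  q4  q3 
   q4   q4  q5  q4 
 * q5   q5  q6  q5 
   q6   q6  q7  q6 
   q7   q7  q4  q7 
(> = start, * = accepting)

start=q0 accept=q5 q0-a->q0 q0-b->q1 q0-c->q0 q1-a->q1 q1-b->q2 q1-c->q1 q2-a->q2 q2-b->q3 q2-c->q2 q3-a->q3 q3-b->q4 q3-c->q3 q4-a->q4 q4-b->q5 q4-c->q4 q5-a->q5 q5-b->q6 q5-c->q5 q6-a->q6 q6-b->q7 q6-c->q6 q7-a->q7 q7-b->q4 q7-c->q7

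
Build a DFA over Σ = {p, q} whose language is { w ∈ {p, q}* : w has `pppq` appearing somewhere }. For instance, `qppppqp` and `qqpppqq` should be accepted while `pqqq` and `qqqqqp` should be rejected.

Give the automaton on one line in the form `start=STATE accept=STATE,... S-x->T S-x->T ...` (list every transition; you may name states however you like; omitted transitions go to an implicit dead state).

Track how much of `pppq` has been matched so far: state s0 is no progress, s4 is the absorbing accept state reached once `pppq` has occurred. Intermediate states record partial matches; on a mismatch, fall back to the longest reusable overlap.
5 states suffice.
        p   q  
>  s0   s1  s0 
   s1   s2  s0 
   s2   s3  s0 
   s3   s3  s4 
 * s4   s4  s4 
(> = start, * = accepting)

start=s0 accept=s4 s0-p->s1 s0-q->s0 s1-p->s2 s1-q->s0 s2-p->s3 s2-q->s0 s3-p->s3 s3-q->s4 s4-p->s4 s4-q->s4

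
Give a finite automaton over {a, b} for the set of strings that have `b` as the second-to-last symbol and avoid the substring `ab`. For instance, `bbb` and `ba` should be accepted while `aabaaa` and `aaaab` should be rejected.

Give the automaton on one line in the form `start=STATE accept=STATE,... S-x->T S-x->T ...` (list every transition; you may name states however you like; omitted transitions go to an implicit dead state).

start=s0 accept=s3,s4 s0-a->s1 s0-b->s2 s1-a->s1 s1-b->s1 s2-a->s3 s2-b->s4 s3-a->s1 s3-b->s1 s4-a->s3 s4-b->s4

Run two small machines in parallel and take their product. The first has 7 states tracking the last 2 symbols read; the second has 3 states tracking partial matches of the forbidden pattern `ab`. A product state is a pair (one from each), accepting exactly when both do. Equivalent product states are then merged.
With 5 states:
        a   b  
>  s0   s1  s2 
   s1   s1  s1 
   s2   s3  s4 
 * s3   s1  s1 
 * s4   s3  s4 
(> = start, * = accepting)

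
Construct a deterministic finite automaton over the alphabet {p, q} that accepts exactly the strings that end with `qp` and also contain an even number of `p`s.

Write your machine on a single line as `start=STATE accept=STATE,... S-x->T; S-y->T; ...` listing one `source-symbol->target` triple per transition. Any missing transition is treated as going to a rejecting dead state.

start=S0; accept=S5; S0-p->S1; S0-q->S2; S1-p->S0; S1-q->S3; S2-p->S4; S2-q->S2; S3-p->S5; S3-q->S3; S4-p->S0; S4-q->S3; S5-p->S1; S5-q->S2

Build one automaton per condition and run them in lockstep. One (3 states) tracks how much of the suffix `qp` has currently been matched; the other (2 states) tracks the count of `p`s modulo 2. Each combined state is a pair, one component from each; accept when both components accept.
        p   q  
>  S0   S1  S2 
   S1   S0  S3 
   S2   S4  S2 
   S3   S5  S3 
   S4   S0  S3 
 * S5   S1  S2 
(> = start, * = accepting)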